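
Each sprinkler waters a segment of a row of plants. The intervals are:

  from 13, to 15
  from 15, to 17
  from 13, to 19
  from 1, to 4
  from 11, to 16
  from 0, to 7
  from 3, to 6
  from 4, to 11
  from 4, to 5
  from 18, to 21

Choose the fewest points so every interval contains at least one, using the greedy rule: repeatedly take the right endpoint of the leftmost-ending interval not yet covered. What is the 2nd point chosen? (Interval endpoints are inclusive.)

15

Process intervals by earliest right end; each time one isn't hit yet, stab at its right endpoint.
Sorted: [1,4] [4,5] [3,6] [0,7] [4,11] [13,15] [11,16] [15,17] [13,19] [18,21]
{[1,4],[4,5],[3,6],[0,7],[4,11]} hit by 4; {[13,15],[11,16],[15,17],[13,19]} hit by 15; {[18,21]} hit by 21.
Points: 4, 15, 21 (3 total).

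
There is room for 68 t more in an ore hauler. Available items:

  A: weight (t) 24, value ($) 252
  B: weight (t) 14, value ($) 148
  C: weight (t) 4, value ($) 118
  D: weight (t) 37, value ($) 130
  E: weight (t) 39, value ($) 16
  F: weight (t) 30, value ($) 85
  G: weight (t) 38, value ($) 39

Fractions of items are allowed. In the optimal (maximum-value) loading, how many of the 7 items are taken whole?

Sort by value per unit weight and fill in that order.
Order: C (118/4=29.50) > B (148/14=10.57) > A (252/24=10.50) > D (130/37=3.51) > F (85/30=2.83) > G (39/38=1.03) > E (16/39=0.41)
Fill: take C (4 @ 118) → take B (14 @ 148) → take A (24 @ 252) → take 26/37 of D → 91.35; 68/68 used.
3 item(s) taken whole; one partial (take 26/37 of D).

3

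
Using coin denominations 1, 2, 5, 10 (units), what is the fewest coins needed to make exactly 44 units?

6

44 = 4×10 + 2×2
Total coins = 4 + 2 = 6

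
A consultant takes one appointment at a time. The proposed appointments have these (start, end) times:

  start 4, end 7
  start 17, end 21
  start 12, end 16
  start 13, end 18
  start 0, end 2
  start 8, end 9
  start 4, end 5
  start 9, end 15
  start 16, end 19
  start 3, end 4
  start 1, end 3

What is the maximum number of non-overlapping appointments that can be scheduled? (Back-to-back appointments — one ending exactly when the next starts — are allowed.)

By end time: (0,2), (1,3), (3,4), (4,5), (4,7), (8,9), (9,15), (12,16), (13,18), (16,19), (17,21).
Pick (0,2); next start ≥ 2 → (3,4); next start ≥ 4 → (4,5); next start ≥ 5 → (8,9); next start ≥ 9 → (9,15); next start ≥ 15 → (16,19).
Selected 6 appointments.

6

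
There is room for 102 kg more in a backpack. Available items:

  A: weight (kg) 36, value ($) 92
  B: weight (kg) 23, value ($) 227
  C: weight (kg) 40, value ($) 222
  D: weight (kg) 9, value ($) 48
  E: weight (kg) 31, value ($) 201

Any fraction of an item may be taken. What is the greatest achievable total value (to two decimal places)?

692.67

Greedy by value/weight ratio, highest first.
Order: B (227/23=9.87) > E (201/31=6.48) > C (222/40=5.55) > D (48/9=5.33) > A (92/36=2.56)
Fill: take B (23 @ 227) → take E (31 @ 201) → take C (40 @ 222) → take 8/9 of D → 42.67; 102/102 used.
Total value = 692.67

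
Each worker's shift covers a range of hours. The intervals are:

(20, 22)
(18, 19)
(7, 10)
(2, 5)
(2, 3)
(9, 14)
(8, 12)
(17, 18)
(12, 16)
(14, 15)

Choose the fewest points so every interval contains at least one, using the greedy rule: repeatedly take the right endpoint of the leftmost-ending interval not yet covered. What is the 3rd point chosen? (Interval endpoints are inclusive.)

15

Process intervals by earliest right end; each time one isn't hit yet, stab at its right endpoint.
By right end: [2,3]  [2,5]  [7,10]  [8,12]  [9,14]  [14,15]  [12,16]  [17,18]  [18,19]  [20,22]
[2,3] uncovered → point at 3; [7,10] uncovered → point at 10; [14,15] uncovered → point at 15; [17,18] uncovered → point at 18; [20,22] uncovered → point at 22.
Points: 3, 10, 15, 18, 22 (5 total).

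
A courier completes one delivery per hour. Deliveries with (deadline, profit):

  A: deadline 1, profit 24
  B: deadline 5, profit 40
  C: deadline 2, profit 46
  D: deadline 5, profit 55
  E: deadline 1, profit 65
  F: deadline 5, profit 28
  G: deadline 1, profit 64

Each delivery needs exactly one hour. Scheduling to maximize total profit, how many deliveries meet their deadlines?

Sort by profit descending; place each in the latest free slot ≤ its deadline.
Profit order: E=65 G=64 D=55 C=46 B=40 F=28 A=24
Assign: E→slot 1, G skipped, D→slot 5, C→slot 2, B→slot 4, F→slot 3, A skipped.
Slots: [1:E] [2:C] [3:F] [4:B] [5:D]
5 of 7 scheduled.

5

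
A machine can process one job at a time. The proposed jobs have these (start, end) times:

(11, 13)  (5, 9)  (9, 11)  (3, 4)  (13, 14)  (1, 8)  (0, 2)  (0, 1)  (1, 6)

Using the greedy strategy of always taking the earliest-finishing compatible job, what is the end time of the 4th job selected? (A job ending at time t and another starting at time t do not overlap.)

Order by finish time; keep every interval that doesn't clash with the previous kept one.
Sorted by end: (0,1)  (0,2)  (3,4)  (1,6)  (1,8)  (5,9)  (9,11)  (11,13)  (13,14)
take (0,1); take (3,4); skip (1,8); take (5,9); take (9,11); take (11,13); take (13,14).
Selected: (0,1) (3,4) (5,9) (9,11) (11,13) (13,14)

11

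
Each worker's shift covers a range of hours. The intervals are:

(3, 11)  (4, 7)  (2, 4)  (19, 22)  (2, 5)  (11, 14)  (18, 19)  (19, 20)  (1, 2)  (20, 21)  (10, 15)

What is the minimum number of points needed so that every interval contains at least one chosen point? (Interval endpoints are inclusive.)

By right end: [1,2]  [2,4]  [2,5]  [4,7]  [3,11]  [11,14]  [10,15]  [18,19]  [19,20]  [20,21]  [19,22]
[1,2] uncovered → point at 2; [4,7] uncovered → point at 7; [11,14] uncovered → point at 14; [18,19] uncovered → point at 19; [20,21] uncovered → point at 21.
Points: 2, 7, 14, 19, 21 (5 total).

5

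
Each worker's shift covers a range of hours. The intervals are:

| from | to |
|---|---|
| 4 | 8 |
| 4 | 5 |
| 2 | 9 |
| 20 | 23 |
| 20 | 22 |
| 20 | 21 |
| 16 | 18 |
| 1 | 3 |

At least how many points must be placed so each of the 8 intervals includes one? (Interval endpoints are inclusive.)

4

Sorted: [1,3] [4,5] [4,8] [2,9] [16,18] [20,21] [20,22] [20,23]
{[1,3]} hit by 3; {[4,5],[4,8],[2,9]} hit by 5; {[16,18]} hit by 18; {[20,21],[20,22],[20,23]} hit by 21.
Points: 3, 5, 18, 21 (4 total).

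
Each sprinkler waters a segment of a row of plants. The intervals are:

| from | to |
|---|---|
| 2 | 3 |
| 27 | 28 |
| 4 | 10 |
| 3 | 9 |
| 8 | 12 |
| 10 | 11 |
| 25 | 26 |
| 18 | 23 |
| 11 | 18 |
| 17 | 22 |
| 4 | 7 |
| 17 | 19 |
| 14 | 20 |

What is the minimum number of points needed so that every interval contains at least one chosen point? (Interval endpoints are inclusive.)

Process intervals by earliest right end; each time one isn't hit yet, stab at its right endpoint.
By right end: [2,3]  [4,7]  [3,9]  [4,10]  [10,11]  [8,12]  [11,18]  [17,19]  [14,20]  [17,22]  [18,23]  [25,26]  [27,28]
[2,3] uncovered → point at 3; [4,7] uncovered → point at 7; [10,11] uncovered → point at 11; [17,19] uncovered → point at 19; [25,26] uncovered → point at 26; [27,28] uncovered → point at 28.
Points: 3, 7, 11, 19, 26, 28 (6 total).

6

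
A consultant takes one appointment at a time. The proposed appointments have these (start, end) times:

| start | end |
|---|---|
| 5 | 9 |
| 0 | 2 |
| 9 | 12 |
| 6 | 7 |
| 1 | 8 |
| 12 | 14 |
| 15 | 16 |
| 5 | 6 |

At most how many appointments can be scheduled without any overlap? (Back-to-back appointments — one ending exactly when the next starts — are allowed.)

Sorted by end: (0,2)  (5,6)  (6,7)  (1,8)  (5,9)  (9,12)  (12,14)  (15,16)
take (0,2); take (5,6); take (6,7); skip (1,8); take (9,12); take (12,14); take (15,16).
Selected 6 appointments.

6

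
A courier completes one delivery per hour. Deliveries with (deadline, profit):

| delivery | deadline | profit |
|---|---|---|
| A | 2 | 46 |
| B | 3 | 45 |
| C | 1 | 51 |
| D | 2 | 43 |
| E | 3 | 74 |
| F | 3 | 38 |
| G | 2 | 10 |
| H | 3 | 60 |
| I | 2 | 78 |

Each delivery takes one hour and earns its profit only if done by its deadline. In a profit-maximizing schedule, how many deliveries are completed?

Sort by profit descending; place each in the latest free slot ≤ its deadline.
By profit: I(d2,78), E(d3,74), H(d3,60), C(d1,51), A(d2,46), B(d3,45), D(d2,43), F(d3,38), G(d2,10)
I→slot 2; E→slot 3; H→slot 1; C skipped; A skipped; B skipped; D skipped; F skipped; G skipped.
3 of 9 scheduled.

3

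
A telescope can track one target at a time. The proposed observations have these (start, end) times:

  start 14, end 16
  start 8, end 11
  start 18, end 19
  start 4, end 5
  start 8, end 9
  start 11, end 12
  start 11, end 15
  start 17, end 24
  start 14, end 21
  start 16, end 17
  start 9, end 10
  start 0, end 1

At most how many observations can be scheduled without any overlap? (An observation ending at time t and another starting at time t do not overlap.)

Greedy by earliest finish: after sorting by end time, pick each interval compatible with the last pick.
Sorted by end: (0,1)  (4,5)  (8,9)  (9,10)  (8,11)  (11,12)  (11,15)  (14,16)  (16,17)  (18,19)  (14,21)  (17,24)
take (0,1); take (4,5); take (8,9); take (9,10); take (11,12); skip (11,15); take (14,16); take (16,17); take (18,19).
Selected 8 observations.

8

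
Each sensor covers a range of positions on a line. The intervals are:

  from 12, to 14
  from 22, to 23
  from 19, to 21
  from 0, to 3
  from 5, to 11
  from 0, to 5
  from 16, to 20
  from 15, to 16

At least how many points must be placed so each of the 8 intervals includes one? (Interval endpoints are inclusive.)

Sorted: [0,3] [0,5] [5,11] [12,14] [15,16] [16,20] [19,21] [22,23]
{[0,3],[0,5]} hit by 3; {[5,11]} hit by 11; {[12,14]} hit by 14; {[15,16],[16,20]} hit by 16; {[19,21]} hit by 21; {[22,23]} hit by 23.
Points: 3, 11, 14, 16, 21, 23 (6 total).

6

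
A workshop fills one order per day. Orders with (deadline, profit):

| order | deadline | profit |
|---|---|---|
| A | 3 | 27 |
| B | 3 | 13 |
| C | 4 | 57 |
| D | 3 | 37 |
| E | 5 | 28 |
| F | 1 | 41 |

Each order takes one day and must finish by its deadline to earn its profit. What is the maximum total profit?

Sort by profit descending; place each in the latest free slot ≤ its deadline.
By profit: C(d4,57), F(d1,41), D(d3,37), E(d5,28), A(d3,27), B(d3,13)
C→slot 4; F→slot 1; D→slot 3; E→slot 5; A→slot 2; B skipped.
Profit = 41 + 27 + 37 + 57 + 28 = 190

190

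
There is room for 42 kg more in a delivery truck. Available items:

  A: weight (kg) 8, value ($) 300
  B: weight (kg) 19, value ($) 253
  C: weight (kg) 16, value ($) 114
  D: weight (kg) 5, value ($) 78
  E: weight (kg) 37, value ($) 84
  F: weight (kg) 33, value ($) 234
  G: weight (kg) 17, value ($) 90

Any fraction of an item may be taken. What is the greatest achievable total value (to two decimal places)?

702.25

Greedy by value/weight ratio, highest first.
Order: A (300/8=37.50) > D (78/5=15.60) > B (253/19=13.32) > C (114/16=7.12) > F (234/33=7.09) > G (90/17=5.29) > E (84/37=2.27)
Fill: take A (8 @ 300) → take D (5 @ 78) → take B (19 @ 253) → take 10/16 of C → 71.25; 42/42 used.
Total value = 702.25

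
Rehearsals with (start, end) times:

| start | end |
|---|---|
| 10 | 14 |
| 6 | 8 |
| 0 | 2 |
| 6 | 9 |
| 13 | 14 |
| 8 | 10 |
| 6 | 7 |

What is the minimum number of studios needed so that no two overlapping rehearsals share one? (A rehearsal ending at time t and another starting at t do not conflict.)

3

Events (time:±→running): 0:+→1 2:-→0 6:+→1 6:+→2 6:+→3 … peak 3.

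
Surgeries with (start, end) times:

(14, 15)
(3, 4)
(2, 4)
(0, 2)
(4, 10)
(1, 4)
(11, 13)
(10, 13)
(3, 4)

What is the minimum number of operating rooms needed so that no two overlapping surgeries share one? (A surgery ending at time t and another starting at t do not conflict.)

4

Count concurrent intervals with a sweep; the peak is the room count.
Events (time:±→running): 0:+→1 1:+→2 2:-→1 2:+→2 3:+→3 3:+→4 … peak 4.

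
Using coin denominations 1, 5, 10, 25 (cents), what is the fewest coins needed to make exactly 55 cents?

3

Use the largest denomination that fits, subtract, and repeat.
55 = 2×25 + 1×5
Total coins = 2 + 1 = 3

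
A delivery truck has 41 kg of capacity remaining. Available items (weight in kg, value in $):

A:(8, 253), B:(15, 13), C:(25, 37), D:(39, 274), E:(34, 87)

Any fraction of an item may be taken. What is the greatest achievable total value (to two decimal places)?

484.85

Sort by value per unit weight and fill in that order.
Ratios (sorted): A 31.62, D 7.03, E 2.56, C 1.48, B 0.87
take A (8 @ 253); take 33/39 of D → 231.85. Capacity used 41/41.
Total value = 484.85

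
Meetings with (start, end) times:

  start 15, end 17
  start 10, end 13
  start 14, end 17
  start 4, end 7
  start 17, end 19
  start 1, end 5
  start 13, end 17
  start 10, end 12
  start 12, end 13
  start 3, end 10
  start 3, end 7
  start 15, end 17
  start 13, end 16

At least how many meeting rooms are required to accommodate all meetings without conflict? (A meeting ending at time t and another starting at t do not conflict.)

5

Count concurrent intervals with a sweep; the peak is the room count.
starts: [1, 3, 3, 4, 10, 10, 12, 13, 13, 14, 15, 15, 17]
ends:   [5, 7, 7, 10, 12, 13, 13, 16, 17, 17, 17, 17, 19]
s1→1 s3→2 s3→3 s4→4 e5→3 e7→2 e7→1 e10→0 s10→1 s10→2 e12→1 s12→2 e13→1 e13→0 s13→1 s13→2 s14→3 s15→4 s15→5  — peak 5.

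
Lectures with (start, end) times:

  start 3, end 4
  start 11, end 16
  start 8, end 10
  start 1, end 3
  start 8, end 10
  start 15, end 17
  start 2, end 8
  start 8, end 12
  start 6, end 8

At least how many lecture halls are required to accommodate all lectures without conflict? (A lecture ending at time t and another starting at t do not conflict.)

Events (time:±→running): 1:+→1 2:+→2 3:-→1 3:+→2 4:-→1 6:+→2 8:-→1 8:-→0 8:+→1 8:+→2 8:+→3 … peak 3.

3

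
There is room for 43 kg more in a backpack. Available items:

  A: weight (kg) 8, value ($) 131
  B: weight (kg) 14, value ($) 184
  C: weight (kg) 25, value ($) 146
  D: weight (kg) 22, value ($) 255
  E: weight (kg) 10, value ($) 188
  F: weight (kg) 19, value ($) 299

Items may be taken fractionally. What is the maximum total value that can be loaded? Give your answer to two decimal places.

696.86

Sort by value per unit weight and fill in that order.
Ratios (sorted): E 18.80, A 16.38, F 15.74, B 13.14, D 11.59, C 5.84
take E (10 @ 188); take A (8 @ 131); take F (19 @ 299); take 6/14 of B → 78.86. Capacity used 43/43.
Total value = 696.86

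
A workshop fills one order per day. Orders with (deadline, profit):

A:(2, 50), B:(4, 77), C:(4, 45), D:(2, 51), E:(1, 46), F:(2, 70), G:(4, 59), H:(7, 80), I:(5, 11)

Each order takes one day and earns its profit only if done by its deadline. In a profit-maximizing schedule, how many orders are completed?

Take jobs in profit order; each goes to the latest open slot no later than its deadline.
By profit: H(d7,80), B(d4,77), F(d2,70), G(d4,59), D(d2,51), A(d2,50), E(d1,46), C(d4,45), I(d5,11)
H→slot 7; B→slot 4; F→slot 2; G→slot 3; D→slot 1; A skipped; E skipped; C skipped; I→slot 5.
6 of 9 scheduled.

6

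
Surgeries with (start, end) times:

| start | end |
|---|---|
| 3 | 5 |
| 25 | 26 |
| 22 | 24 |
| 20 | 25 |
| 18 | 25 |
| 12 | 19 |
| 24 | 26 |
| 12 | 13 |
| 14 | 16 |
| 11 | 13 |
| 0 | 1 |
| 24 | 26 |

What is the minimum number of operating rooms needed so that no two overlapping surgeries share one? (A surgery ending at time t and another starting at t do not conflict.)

Events (time:±→running): 0:+→1 1:-→0 3:+→1 5:-→0 11:+→1 12:+→2 12:+→3 13:-→2 13:-→1 14:+→2 16:-→1 18:+→2 19:-→1 20:+→2 22:+→3 24:-→2 24:+→3 24:+→4 … peak 4.

4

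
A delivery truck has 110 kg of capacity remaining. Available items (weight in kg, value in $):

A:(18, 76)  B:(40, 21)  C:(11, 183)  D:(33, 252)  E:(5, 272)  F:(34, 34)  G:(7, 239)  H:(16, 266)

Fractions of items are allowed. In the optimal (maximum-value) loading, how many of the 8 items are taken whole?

Ratios (sorted): E 54.40, G 34.14, C 16.64, H 16.62, D 7.64, A 4.22, F 1.00, B 0.53
take E (5 @ 272); take G (7 @ 239); take C (11 @ 183); take H (16 @ 266); take D (33 @ 252); take A (18 @ 76); take 20/34 of F → 20.00. Capacity used 110/110.
6 item(s) taken whole; one partial (take 20/34 of F).

6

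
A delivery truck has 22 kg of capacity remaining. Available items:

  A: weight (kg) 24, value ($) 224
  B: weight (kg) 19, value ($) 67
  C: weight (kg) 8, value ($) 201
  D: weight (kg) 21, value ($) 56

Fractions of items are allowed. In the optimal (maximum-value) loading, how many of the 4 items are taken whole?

Greedy by value/weight ratio, highest first.
Ratios (sorted): C 25.12, A 9.33, B 3.53, D 2.67
take C (8 @ 201); take 14/24 of A → 130.67. Capacity used 22/22.
1 item(s) taken whole; one partial (take 14/24 of A).

1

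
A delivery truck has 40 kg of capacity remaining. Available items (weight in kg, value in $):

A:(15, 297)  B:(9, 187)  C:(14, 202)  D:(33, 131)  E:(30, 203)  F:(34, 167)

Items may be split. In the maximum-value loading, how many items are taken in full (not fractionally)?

3

Sort by value per unit weight and fill in that order.
Ratios (sorted): B 20.78, A 19.80, C 14.43, E 6.77, F 4.91, D 3.97
take B (9 @ 187); take A (15 @ 297); take C (14 @ 202); take 2/30 of E → 13.53. Capacity used 40/40.
3 item(s) taken whole; one partial (take 2/30 of E).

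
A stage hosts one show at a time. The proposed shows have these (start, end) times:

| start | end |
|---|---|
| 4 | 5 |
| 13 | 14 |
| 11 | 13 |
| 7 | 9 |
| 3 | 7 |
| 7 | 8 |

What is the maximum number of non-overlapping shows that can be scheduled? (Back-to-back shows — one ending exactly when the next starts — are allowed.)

4

Sort by end time and greedily take each interval whose start is ≥ the last chosen end.
By end time: (4,5), (3,7), (7,8), (7,9), (11,13), (13,14).
Pick (4,5); next start ≥ 5 → (7,8); next start ≥ 8 → (11,13); next start ≥ 13 → (13,14).
Selected 4 shows.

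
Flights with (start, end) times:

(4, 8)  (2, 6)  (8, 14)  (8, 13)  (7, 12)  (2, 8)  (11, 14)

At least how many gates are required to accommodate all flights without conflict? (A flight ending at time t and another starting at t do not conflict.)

Count concurrent intervals with a sweep; the peak is the room count.
Events (time:±→running): 2:+→1 2:+→2 4:+→3 6:-→2 7:+→3 8:-→2 8:-→1 8:+→2 8:+→3 11:+→4 … peak 4.

4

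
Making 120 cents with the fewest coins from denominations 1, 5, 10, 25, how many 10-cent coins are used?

120 = 4×25 + 2×10
Count of 10: 2

2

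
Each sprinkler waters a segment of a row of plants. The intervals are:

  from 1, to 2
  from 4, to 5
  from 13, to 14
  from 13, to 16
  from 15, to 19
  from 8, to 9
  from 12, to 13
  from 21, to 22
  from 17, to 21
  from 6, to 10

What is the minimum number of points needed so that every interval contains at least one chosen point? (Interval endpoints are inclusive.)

6

Process intervals by earliest right end; each time one isn't hit yet, stab at its right endpoint.
Sorted: [1,2] [4,5] [8,9] [6,10] [12,13] [13,14] [13,16] [15,19] [17,21] [21,22]
{[1,2]} hit by 2; {[4,5]} hit by 5; {[8,9],[6,10]} hit by 9; {[12,13],[13,14],[13,16]} hit by 13; {[15,19],[17,21]} hit by 19; {[21,22]} hit by 22.
Points: 2, 5, 9, 13, 19, 22 (6 total).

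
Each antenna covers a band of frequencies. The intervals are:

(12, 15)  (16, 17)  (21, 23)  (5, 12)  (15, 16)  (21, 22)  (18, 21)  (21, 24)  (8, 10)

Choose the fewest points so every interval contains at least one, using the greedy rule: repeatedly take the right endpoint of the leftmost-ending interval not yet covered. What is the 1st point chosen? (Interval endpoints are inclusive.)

10

Sorted: [8,10] [5,12] [12,15] [15,16] [16,17] [18,21] [21,22] [21,23] [21,24]
{[8,10],[5,12]} hit by 10; {[12,15],[15,16]} hit by 15; {[16,17]} hit by 17; {[18,21],[21,22],[21,23],[21,24]} hit by 21.
Points: 10, 15, 17, 21 (4 total).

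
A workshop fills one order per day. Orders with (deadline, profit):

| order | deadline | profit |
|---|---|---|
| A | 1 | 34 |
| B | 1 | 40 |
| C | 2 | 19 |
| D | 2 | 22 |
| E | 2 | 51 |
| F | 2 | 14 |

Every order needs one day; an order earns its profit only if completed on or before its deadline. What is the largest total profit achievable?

91

Profit order: E=51 B=40 A=34 D=22 C=19 F=14
Assign: E→slot 2, B→slot 1, A skipped, D skipped, C skipped, F skipped.
Slots: [1:B] [2:E]
Profit = 40 + 51 = 91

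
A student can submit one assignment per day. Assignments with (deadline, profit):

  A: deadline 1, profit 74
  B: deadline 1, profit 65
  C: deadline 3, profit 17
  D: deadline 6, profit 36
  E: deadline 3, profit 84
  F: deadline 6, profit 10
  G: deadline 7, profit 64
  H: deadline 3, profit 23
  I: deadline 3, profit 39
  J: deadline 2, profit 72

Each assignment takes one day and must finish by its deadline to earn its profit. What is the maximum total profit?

340

Take jobs in profit order; each goes to the latest open slot no later than its deadline.
Profit order: E=84 A=74 J=72 B=65 G=64 I=39 D=36 H=23 C=17 F=10
Assign: E→slot 3, A→slot 1, J→slot 2, B skipped, G→slot 7, I skipped, D→slot 6, H skipped, C skipped, F→slot 5.
Slots: [1:A] [2:J] [3:E] [5:F] [6:D] [7:G]
Profit = 74 + 72 + 84 + 10 + 36 + 64 = 340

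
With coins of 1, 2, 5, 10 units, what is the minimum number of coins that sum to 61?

7

61 = 6×10 + 1×1
Total coins = 6 + 1 = 7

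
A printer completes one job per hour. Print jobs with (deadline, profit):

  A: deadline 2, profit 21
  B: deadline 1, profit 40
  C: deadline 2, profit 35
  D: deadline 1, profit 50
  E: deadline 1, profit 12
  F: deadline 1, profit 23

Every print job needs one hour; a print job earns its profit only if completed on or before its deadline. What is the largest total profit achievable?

By profit: D(d1,50), B(d1,40), C(d2,35), F(d1,23), A(d2,21), E(d1,12)
D→slot 1; B skipped; C→slot 2; F skipped; A skipped; E skipped.
Profit = 50 + 35 = 85

85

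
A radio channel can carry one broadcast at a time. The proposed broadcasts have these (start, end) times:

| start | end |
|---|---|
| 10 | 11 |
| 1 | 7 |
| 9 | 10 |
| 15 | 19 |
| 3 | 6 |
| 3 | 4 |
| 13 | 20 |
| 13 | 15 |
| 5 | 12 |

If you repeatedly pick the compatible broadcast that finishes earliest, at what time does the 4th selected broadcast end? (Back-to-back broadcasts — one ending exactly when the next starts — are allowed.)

Sort by end time and greedily take each interval whose start is ≥ the last chosen end.
Sorted by end: (3,4)  (3,6)  (1,7)  (9,10)  (10,11)  (5,12)  (13,15)  (15,19)  (13,20)
take (3,4); skip (3,6); skip (1,7); take (9,10); take (10,11); take (13,15); take (15,19); skip (13,20).
Selected: (3,4) (9,10) (10,11) (13,15) (15,19)

15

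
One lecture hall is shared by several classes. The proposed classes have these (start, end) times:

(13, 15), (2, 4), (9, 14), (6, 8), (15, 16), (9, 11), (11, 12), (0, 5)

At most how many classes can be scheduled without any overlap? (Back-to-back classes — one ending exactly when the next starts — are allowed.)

Greedy by earliest finish: after sorting by end time, pick each interval compatible with the last pick.
By end time: (2,4), (0,5), (6,8), (9,11), (11,12), (9,14), (13,15), (15,16).
Pick (2,4); next start ≥ 4 → (6,8); next start ≥ 8 → (9,11); next start ≥ 11 → (11,12); next start ≥ 12 → (13,15); next start ≥ 15 → (15,16).
Selected 6 classes.

6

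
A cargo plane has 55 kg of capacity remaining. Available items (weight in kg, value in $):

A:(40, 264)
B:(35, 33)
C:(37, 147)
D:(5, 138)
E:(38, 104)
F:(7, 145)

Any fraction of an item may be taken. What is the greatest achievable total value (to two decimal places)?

558.92

Sort by value per unit weight and fill in that order.
Ratios (sorted): D 27.60, F 20.71, A 6.60, C 3.97, E 2.74, B 0.94
take D (5 @ 138); take F (7 @ 145); take A (40 @ 264); take 3/37 of C → 11.92. Capacity used 55/55.
Total value = 558.92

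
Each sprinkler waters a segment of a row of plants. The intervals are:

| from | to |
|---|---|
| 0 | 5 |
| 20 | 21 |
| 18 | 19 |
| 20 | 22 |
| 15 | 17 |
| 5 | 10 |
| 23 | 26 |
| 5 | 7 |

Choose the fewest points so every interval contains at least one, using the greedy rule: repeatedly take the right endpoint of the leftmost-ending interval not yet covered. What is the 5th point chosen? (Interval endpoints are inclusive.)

Sort by right endpoint; whenever an interval is uncovered, place a point at its right end.
By right end: [0,5]  [5,7]  [5,10]  [15,17]  [18,19]  [20,21]  [20,22]  [23,26]
[0,5] uncovered → point at 5; [15,17] uncovered → point at 17; [18,19] uncovered → point at 19; [20,21] uncovered → point at 21; [23,26] uncovered → point at 26.
Points: 5, 17, 19, 21, 26 (5 total).

26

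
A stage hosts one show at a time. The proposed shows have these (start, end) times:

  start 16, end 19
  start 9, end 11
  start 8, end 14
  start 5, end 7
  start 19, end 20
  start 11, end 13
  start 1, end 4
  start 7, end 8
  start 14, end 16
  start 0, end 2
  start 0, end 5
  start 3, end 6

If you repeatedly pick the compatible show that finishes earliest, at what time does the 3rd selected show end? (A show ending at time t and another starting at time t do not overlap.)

8

Greedy by earliest finish: after sorting by end time, pick each interval compatible with the last pick.
By end time: (0,2), (1,4), (0,5), (3,6), (5,7), (7,8), (9,11), (11,13), (8,14), (14,16), (16,19), (19,20).
Pick (0,2); next start ≥ 2 → (3,6); next start ≥ 6 → (7,8); next start ≥ 8 → (9,11); next start ≥ 11 → (11,13); next start ≥ 13 → (14,16); next start ≥ 16 → (16,19); next start ≥ 19 → (19,20).
Selected: (0,2) (3,6) (7,8) (9,11) (11,13) (14,16) (16,19) (19,20)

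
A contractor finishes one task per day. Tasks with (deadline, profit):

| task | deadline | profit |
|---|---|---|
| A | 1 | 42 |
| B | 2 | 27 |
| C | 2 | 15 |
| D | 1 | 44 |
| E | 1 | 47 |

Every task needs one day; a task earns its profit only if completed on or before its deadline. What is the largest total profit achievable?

74

Take jobs in profit order; each goes to the latest open slot no later than its deadline.
By profit: E(d1,47), D(d1,44), A(d1,42), B(d2,27), C(d2,15)
E→slot 1; D skipped; A skipped; B→slot 2; C skipped.
Profit = 47 + 27 = 74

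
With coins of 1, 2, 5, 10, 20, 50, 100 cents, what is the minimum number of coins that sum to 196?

6

Greedy: take as many of the largest coin as possible, then repeat with the remainder.
196 − 1×100→96 − 1×50→46 − 2×20→6 − 1×5→1 − 1×1→0
Total coins = 1 + 1 + 2 + 1 + 1 = 6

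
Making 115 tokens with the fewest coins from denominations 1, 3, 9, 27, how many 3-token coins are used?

115 = 4×27 + 2×3 + 1×1
Count of 3: 2

2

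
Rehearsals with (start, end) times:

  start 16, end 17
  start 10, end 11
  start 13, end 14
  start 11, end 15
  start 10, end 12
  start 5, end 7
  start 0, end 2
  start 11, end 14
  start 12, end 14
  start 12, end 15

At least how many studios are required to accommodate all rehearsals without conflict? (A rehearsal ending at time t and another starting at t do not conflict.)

starts: [0, 5, 10, 10, 11, 11, 12, 12, 13, 16]
ends:   [2, 7, 11, 12, 14, 14, 14, 15, 15, 17]
s0→1 e2→0 s5→1 e7→0 s10→1 s10→2 e11→1 s11→2 s11→3 e12→2 s12→3 s12→4 s13→5  — peak 5.

5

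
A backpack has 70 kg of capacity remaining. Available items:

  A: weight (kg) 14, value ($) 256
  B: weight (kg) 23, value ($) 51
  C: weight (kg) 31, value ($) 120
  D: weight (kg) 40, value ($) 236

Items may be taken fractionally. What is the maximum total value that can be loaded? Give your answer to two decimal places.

553.94

Greedy by value/weight ratio, highest first.
Ratios (sorted): A 18.29, D 5.90, C 3.87, B 2.22
take A (14 @ 256); take D (40 @ 236); take 16/31 of C → 61.94. Capacity used 70/70.
Total value = 553.94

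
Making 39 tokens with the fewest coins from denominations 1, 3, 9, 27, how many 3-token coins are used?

1

39 = 1×27 + 1×9 + 1×3
Count of 3: 1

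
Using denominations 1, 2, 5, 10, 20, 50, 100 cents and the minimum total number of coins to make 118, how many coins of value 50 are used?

Greedy: take as many of the largest coin as possible, then repeat with the remainder.
118 − 1×100→18 − 1×10→8 − 1×5→3 − 1×2→1 − 1×1→0
Count of 50: 0

0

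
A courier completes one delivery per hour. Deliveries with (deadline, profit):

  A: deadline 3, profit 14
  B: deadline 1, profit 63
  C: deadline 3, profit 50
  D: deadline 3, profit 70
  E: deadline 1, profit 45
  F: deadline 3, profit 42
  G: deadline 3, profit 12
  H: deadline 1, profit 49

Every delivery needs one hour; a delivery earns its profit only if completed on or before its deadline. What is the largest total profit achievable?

By profit: D(d3,70), B(d1,63), C(d3,50), H(d1,49), E(d1,45), F(d3,42), A(d3,14), G(d3,12)
D→slot 3; B→slot 1; C→slot 2; H skipped; E skipped; F skipped; A skipped; G skipped.
Profit = 63 + 50 + 70 = 183

183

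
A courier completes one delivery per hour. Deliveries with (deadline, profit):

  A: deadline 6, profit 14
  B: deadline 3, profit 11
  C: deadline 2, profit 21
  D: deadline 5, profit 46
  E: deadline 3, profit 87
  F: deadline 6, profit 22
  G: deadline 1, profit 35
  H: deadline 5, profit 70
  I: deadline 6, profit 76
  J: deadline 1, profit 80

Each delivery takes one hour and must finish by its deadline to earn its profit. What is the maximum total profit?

Take jobs in profit order; each goes to the latest open slot no later than its deadline.
By profit: E(d3,87), J(d1,80), I(d6,76), H(d5,70), D(d5,46), G(d1,35), F(d6,22), C(d2,21), A(d6,14), B(d3,11)
E→slot 3; J→slot 1; I→slot 6; H→slot 5; D→slot 4; G skipped; F→slot 2; C skipped; A skipped; B skipped.
Profit = 80 + 22 + 87 + 46 + 70 + 76 = 381

381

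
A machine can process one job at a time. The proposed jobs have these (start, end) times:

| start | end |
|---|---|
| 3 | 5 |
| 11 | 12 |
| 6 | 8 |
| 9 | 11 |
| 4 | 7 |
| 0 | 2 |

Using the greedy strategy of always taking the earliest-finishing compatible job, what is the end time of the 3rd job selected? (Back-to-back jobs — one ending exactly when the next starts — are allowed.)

Sort by end time and greedily take each interval whose start is ≥ the last chosen end.
Sorted by end: (0,2)  (3,5)  (4,7)  (6,8)  (9,11)  (11,12)
take (0,2); take (3,5); skip (4,7); take (6,8); take (9,11); take (11,12).
Selected: (0,2) (3,5) (6,8) (9,11) (11,12)

8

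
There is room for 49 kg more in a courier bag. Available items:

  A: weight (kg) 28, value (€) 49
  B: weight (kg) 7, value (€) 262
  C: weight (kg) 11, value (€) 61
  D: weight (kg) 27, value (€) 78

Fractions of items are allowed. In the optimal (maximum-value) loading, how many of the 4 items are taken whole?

Ratios (sorted): B 37.43, C 5.55, D 2.89, A 1.75
take B (7 @ 262); take C (11 @ 61); take D (27 @ 78); take 4/28 of A → 7.00. Capacity used 49/49.
3 item(s) taken whole; one partial (take 4/28 of A).

3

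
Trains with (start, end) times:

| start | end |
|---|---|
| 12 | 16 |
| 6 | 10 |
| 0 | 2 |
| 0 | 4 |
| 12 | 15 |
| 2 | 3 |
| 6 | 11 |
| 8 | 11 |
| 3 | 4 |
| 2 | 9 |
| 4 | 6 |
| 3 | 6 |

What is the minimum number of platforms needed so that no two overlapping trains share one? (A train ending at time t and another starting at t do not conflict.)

4

The answer is the maximum number of intervals overlapping at any instant.
starts: [0, 0, 2, 2, 3, 3, 4, 6, 6, 8, 12, 12]
ends:   [2, 3, 4, 4, 6, 6, 9, 10, 11, 11, 15, 16]
s0→1 s0→2 e2→1 s2→2 s2→3 e3→2 s3→3 s3→4  — peak 4.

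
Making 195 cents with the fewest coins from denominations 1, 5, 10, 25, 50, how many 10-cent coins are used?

Use the largest denomination that fits, subtract, and repeat.
195 − 3×50→45 − 1×25→20 − 2×10→0
Count of 10: 2

2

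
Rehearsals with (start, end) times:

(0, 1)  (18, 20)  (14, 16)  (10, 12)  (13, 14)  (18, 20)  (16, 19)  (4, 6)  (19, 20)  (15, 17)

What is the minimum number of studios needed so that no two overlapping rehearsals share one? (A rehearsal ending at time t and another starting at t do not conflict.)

3

The answer is the maximum number of intervals overlapping at any instant.
Events (time:±→running): 0:+→1 1:-→0 4:+→1 6:-→0 10:+→1 12:-→0 13:+→1 14:-→0 14:+→1 15:+→2 16:-→1 16:+→2 17:-→1 18:+→2 18:+→3 … peak 3.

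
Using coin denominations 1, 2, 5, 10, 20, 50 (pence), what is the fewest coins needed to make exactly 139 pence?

Greedy: take as many of the largest coin as possible, then repeat with the remainder.
139 − 2×50→39 − 1×20→19 − 1×10→9 − 1×5→4 − 2×2→0
Total coins = 2 + 1 + 1 + 1 + 2 = 7

7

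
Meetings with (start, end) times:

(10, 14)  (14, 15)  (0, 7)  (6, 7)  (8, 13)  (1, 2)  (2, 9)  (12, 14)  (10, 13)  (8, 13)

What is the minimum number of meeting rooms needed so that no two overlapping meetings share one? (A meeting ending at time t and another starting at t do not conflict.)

starts: [0, 1, 2, 6, 8, 8, 10, 10, 12, 14]
ends:   [2, 7, 7, 9, 13, 13, 13, 14, 14, 15]
s0→1 s1→2 e2→1 s2→2 s6→3 e7→2 e7→1 s8→2 s8→3 e9→2 s10→3 s10→4 s12→5  — peak 5.

5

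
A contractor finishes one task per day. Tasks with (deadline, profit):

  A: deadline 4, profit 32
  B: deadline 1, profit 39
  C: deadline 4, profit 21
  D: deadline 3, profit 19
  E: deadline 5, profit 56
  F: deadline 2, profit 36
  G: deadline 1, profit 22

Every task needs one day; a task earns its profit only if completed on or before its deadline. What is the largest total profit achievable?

Take jobs in profit order; each goes to the latest open slot no later than its deadline.
Profit order: E=56 B=39 F=36 A=32 G=22 C=21 D=19
Assign: E→slot 5, B→slot 1, F→slot 2, A→slot 4, G skipped, C→slot 3, D skipped.
Slots: [1:B] [2:F] [3:C] [4:A] [5:E]
Profit = 39 + 36 + 21 + 32 + 56 = 184

184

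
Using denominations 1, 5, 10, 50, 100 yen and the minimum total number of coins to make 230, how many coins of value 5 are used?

0

230 = 2×100 + 3×10
Count of 5: 0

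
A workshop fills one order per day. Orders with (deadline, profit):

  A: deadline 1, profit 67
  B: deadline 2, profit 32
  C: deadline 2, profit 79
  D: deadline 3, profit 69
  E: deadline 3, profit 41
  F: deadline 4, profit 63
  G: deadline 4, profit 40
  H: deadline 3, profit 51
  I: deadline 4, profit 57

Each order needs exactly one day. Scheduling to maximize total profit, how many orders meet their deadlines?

By profit: C(d2,79), D(d3,69), A(d1,67), F(d4,63), I(d4,57), H(d3,51), E(d3,41), G(d4,40), B(d2,32)
C→slot 2; D→slot 3; A→slot 1; F→slot 4; I skipped; H skipped; E skipped; G skipped; B skipped.
4 of 9 scheduled.

4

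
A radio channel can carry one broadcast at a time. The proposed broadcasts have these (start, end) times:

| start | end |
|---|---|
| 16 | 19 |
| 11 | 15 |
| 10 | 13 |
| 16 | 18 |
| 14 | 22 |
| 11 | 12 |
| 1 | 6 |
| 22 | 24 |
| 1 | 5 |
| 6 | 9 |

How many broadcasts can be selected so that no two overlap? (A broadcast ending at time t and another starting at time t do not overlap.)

5

Sort by end time and greedily take each interval whose start is ≥ the last chosen end.
Sorted by end: (1,5)  (1,6)  (6,9)  (11,12)  (10,13)  (11,15)  (16,18)  (16,19)  (14,22)  (22,24)
take (1,5); take (6,9); take (11,12); skip (11,15); take (16,18); skip (14,22); take (22,24).
Selected 5 broadcasts.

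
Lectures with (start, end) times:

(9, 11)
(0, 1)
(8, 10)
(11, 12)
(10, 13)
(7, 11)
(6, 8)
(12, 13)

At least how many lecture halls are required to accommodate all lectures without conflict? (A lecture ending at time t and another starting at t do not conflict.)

Events (time:±→running): 0:+→1 1:-→0 6:+→1 7:+→2 8:-→1 8:+→2 9:+→3 … peak 3.

3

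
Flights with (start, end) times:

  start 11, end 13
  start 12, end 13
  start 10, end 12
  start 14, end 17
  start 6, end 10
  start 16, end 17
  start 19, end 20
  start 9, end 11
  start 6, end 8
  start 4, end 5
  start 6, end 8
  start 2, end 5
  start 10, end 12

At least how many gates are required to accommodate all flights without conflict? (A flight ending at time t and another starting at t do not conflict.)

Count concurrent intervals with a sweep; the peak is the room count.
starts: [2, 4, 6, 6, 6, 9, 10, 10, 11, 12, 14, 16, 19]
ends:   [5, 5, 8, 8, 10, 11, 12, 12, 13, 13, 17, 17, 20]
s2→1 s4→2 e5→1 e5→0 s6→1 s6→2 s6→3  — peak 3.

3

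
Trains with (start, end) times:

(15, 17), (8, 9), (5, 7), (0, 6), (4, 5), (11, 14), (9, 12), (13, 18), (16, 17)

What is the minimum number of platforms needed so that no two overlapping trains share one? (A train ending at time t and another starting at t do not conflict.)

Events (time:±→running): 0:+→1 4:+→2 5:-→1 5:+→2 6:-→1 7:-→0 8:+→1 9:-→0 9:+→1 11:+→2 12:-→1 13:+→2 14:-→1 15:+→2 16:+→3 … peak 3.

3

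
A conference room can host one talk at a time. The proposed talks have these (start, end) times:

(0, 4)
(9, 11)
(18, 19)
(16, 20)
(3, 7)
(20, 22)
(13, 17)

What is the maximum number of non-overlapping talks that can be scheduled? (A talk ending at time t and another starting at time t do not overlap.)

By end time: (0,4), (3,7), (9,11), (13,17), (18,19), (16,20), (20,22).
Pick (0,4); next start ≥ 4 → (9,11); next start ≥ 11 → (13,17); next start ≥ 17 → (18,19); next start ≥ 19 → (20,22).
Selected 5 talks.

5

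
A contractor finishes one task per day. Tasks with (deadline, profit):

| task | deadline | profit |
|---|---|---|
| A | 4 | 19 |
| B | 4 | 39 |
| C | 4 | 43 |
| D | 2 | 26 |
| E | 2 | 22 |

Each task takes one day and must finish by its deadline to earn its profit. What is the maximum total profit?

130

Take jobs in profit order; each goes to the latest open slot no later than its deadline.
Profit order: C=43 B=39 D=26 E=22 A=19
Assign: C→slot 4, B→slot 3, D→slot 2, E→slot 1, A skipped.
Slots: [1:E] [2:D] [3:B] [4:C]
Profit = 22 + 26 + 39 + 43 = 130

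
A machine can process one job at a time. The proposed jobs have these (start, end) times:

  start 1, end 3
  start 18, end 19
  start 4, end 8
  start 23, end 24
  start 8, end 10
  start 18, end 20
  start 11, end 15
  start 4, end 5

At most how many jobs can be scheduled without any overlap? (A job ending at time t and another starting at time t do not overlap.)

6

Greedy by earliest finish: after sorting by end time, pick each interval compatible with the last pick.
By end time: (1,3), (4,5), (4,8), (8,10), (11,15), (18,19), (18,20), (23,24).
Pick (1,3); next start ≥ 3 → (4,5); next start ≥ 5 → (8,10); next start ≥ 10 → (11,15); next start ≥ 15 → (18,19); next start ≥ 19 → (23,24).
Selected 6 jobs.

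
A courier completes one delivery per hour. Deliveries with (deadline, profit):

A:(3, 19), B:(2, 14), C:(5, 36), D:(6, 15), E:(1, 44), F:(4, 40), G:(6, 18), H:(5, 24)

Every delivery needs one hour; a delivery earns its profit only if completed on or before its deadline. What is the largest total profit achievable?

181

Take jobs in profit order; each goes to the latest open slot no later than its deadline.
By profit: E(d1,44), F(d4,40), C(d5,36), H(d5,24), A(d3,19), G(d6,18), D(d6,15), B(d2,14)
E→slot 1; F→slot 4; C→slot 5; H→slot 3; A→slot 2; G→slot 6; D skipped; B skipped.
Profit = 44 + 19 + 24 + 40 + 36 + 18 = 181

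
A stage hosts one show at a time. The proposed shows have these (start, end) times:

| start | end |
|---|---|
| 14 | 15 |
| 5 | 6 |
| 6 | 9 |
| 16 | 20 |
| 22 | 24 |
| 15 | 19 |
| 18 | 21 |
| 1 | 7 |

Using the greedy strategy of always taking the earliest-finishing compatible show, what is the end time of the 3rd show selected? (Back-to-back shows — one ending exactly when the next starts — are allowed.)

15

Greedy by earliest finish: after sorting by end time, pick each interval compatible with the last pick.
By end time: (5,6), (1,7), (6,9), (14,15), (15,19), (16,20), (18,21), (22,24).
Pick (5,6); next start ≥ 6 → (6,9); next start ≥ 9 → (14,15); next start ≥ 15 → (15,19); next start ≥ 19 → (22,24).
Selected: (5,6) (6,9) (14,15) (15,19) (22,24)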